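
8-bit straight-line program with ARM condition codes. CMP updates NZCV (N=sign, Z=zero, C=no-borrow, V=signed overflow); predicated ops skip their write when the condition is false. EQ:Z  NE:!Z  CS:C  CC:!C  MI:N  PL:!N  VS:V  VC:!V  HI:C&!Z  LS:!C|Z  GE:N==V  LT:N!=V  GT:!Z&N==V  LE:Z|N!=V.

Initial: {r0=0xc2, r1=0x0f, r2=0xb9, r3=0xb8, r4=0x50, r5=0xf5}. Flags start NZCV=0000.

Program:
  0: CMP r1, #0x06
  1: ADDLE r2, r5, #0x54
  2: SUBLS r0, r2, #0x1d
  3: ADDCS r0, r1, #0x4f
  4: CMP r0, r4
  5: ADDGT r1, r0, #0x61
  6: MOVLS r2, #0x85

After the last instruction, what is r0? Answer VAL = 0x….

[0] flags=0010 → (cmp)
[1] flags=0010 LE?F → skip
[2] flags=0010 LS?F → skip
[3] flags=0010 CS?T → r0=0x5e
[4] flags=0010 → (cmp)
[5] flags=0010 GT?T → r1=0xbf
[6] flags=0010 LS?F → skip

VAL = 0x5e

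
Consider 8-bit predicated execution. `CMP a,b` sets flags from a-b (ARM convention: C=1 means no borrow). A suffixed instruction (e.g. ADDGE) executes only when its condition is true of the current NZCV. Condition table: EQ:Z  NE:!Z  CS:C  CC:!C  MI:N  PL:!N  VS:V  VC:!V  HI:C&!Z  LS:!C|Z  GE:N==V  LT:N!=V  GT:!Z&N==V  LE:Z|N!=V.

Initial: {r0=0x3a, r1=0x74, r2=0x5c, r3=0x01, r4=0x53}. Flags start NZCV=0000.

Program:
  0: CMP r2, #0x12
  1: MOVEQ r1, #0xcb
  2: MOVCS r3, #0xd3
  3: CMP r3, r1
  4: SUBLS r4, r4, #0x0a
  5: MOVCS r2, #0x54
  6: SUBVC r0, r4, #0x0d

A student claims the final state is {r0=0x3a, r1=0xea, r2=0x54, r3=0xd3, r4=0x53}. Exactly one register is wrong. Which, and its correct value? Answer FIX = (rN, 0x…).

[0] flags=0010 → (cmp)
[1] flags=0010 EQ?F → skip
[2] flags=0010 CS?T → r3=0xd3
[3] flags=0011 → (cmp)
[4] flags=0011 LS?F → skip
[5] flags=0011 CS?T → r2=0x54
[6] flags=0011 VC?F → skip

FIX = (r1, 0x74)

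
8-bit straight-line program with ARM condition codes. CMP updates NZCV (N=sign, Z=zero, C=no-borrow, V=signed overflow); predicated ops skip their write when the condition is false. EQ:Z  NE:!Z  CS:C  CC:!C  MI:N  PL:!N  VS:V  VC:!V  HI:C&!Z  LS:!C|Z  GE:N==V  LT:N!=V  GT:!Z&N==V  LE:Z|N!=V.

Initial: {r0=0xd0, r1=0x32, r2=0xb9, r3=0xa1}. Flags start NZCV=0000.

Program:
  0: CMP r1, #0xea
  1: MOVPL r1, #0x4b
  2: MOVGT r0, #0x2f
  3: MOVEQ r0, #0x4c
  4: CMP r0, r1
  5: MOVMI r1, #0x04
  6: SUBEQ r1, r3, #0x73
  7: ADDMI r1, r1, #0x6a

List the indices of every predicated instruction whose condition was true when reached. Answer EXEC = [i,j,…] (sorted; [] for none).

EXEC = [1,2,5,7]

0: ✓ CMP  NZCV=0000
1: ✓ MOVPL  r1←0x4b
2: ✓ MOVGT  r0←0x2f
3: · MOVEQ
4: ✓ CMP  NZCV=1000
5: ✓ MOVMI  r1←0x04
6: · SUBEQ
7: ✓ ADDMI  r1←0x6e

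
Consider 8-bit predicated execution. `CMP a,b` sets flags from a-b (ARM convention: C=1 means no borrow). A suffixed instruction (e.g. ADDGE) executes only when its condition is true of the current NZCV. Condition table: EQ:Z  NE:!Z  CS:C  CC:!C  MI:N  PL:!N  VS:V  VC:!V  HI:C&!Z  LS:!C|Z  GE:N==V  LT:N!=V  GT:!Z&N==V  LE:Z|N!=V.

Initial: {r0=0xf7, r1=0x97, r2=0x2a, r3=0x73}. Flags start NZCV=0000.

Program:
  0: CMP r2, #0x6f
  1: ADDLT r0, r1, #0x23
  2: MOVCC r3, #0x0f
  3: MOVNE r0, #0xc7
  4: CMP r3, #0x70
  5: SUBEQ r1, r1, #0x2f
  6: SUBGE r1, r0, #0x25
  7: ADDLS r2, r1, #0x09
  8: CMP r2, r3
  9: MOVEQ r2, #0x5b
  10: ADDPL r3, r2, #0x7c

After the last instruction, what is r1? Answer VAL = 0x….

[0] flags=1000 → (cmp)
[1] flags=1000 LT?T → r0=0xba
[2] flags=1000 CC?T → r3=0x0f
[3] flags=1000 NE?T → r0=0xc7
[4] flags=1000 → (cmp)
[5] flags=1000 EQ?F → skip
[6] flags=1000 GE?F → skip
[7] flags=1000 LS?T → r2=0xa0
[8] flags=1010 → (cmp)
[9] flags=1010 EQ?F → skip
[10] flags=1010 PL?F → skip

VAL = 0x97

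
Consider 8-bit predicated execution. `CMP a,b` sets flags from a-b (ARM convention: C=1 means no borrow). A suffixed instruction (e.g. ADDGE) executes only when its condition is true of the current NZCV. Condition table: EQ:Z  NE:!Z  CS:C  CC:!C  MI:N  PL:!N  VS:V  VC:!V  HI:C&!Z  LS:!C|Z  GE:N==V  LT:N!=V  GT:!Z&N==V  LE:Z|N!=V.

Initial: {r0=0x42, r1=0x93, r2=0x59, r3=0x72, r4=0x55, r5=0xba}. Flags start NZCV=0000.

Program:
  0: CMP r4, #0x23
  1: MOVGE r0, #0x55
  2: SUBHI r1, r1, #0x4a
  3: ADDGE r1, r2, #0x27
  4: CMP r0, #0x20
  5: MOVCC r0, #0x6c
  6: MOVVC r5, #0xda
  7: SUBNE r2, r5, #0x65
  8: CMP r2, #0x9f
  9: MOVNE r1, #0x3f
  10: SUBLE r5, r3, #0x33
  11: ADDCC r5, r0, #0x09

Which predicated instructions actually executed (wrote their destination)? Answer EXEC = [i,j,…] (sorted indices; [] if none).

EXEC = [1,2,3,6,7,9,11]

0: ✓ CMP  NZCV=0010
1: ✓ MOVGE  r0←0x55
2: ✓ SUBHI  r1←0x49
3: ✓ ADDGE  r1←0x80
4: ✓ CMP  NZCV=0010
5: · MOVCC
6: ✓ MOVVC  r5←0xda
7: ✓ SUBNE  r2←0x75
8: ✓ CMP  NZCV=1001
9: ✓ MOVNE  r1←0x3f
10: · SUBLE
11: ✓ ADDCC  r5←0x5e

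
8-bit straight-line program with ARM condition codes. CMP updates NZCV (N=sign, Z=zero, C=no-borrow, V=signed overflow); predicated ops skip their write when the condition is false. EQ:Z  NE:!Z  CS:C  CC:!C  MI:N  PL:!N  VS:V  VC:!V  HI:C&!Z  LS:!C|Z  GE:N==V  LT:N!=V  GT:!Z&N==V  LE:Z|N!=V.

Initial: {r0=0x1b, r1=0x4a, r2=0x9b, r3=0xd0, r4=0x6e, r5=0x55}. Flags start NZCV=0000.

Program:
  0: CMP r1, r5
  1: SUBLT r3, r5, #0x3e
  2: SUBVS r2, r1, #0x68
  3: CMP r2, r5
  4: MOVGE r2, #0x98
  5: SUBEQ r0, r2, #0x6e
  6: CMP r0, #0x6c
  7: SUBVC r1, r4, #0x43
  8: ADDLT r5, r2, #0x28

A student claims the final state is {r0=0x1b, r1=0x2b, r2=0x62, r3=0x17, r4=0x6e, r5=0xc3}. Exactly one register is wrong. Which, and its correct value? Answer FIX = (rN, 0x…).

FIX = (r2, 0x9b)

0: ✓ CMP  NZCV=1000
1: ✓ SUBLT  r3←0x17
2: · SUBVS
3: ✓ CMP  NZCV=0011
4: · MOVGE
5: · SUBEQ
6: ✓ CMP  NZCV=1000
7: ✓ SUBVC  r1←0x2b
8: ✓ ADDLT  r5←0xc3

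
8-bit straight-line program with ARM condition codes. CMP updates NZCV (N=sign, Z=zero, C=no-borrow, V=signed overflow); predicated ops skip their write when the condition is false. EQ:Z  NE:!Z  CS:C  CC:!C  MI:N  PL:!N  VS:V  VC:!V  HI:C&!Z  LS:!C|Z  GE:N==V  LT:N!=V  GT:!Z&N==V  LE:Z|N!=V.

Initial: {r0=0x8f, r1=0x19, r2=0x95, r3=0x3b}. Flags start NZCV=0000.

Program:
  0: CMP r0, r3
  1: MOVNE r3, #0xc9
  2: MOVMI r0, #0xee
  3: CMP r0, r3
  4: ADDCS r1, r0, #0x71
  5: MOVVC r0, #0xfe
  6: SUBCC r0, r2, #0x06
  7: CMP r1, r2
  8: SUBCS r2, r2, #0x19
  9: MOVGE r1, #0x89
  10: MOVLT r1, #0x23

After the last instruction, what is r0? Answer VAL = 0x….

0: ✓ CMP  NZCV=0011
1: ✓ MOVNE  r3←0xc9
2: · MOVMI
3: ✓ CMP  NZCV=1000
4: · ADDCS
5: ✓ MOVVC  r0←0xfe
6: ✓ SUBCC  r0←0x8f
7: ✓ CMP  NZCV=1001
8: · SUBCS
9: ✓ MOVGE  r1←0x89
10: · MOVLT

VAL = 0x8f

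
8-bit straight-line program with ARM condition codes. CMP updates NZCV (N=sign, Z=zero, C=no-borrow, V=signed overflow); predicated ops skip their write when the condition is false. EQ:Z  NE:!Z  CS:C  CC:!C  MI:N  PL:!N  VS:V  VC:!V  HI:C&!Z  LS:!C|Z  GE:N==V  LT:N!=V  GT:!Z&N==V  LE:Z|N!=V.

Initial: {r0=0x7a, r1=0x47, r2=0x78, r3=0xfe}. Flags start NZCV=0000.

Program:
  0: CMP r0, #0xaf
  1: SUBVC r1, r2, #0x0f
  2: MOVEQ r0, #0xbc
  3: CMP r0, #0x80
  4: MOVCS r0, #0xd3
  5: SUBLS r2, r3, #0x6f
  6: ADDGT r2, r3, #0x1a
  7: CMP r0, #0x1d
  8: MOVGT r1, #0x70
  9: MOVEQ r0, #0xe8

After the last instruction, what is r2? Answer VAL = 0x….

0: ✓ CMP  NZCV=1001
1: · SUBVC
2: · MOVEQ
3: ✓ CMP  NZCV=1001
4: · MOVCS
5: ✓ SUBLS  r2←0x8f
6: ✓ ADDGT  r2←0x18
7: ✓ CMP  NZCV=0010
8: ✓ MOVGT  r1←0x70
9: · MOVEQ

VAL = 0x18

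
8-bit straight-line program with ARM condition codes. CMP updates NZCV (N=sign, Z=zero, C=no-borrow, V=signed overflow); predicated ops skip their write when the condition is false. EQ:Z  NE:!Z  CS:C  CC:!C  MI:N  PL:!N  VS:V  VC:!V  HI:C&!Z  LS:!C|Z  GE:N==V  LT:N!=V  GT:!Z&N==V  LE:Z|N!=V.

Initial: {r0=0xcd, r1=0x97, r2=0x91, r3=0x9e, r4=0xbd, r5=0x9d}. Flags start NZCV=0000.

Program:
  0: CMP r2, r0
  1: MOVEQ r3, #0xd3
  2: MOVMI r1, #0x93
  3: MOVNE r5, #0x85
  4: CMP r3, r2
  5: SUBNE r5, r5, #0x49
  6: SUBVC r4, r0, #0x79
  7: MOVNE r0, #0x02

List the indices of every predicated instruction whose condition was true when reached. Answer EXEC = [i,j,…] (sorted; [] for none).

EXEC = [2,3,5,6,7]

[0] flags=1000 → (cmp)
[1] flags=1000 EQ?F → skip
[2] flags=1000 MI?T → r1=0x93
[3] flags=1000 NE?T → r5=0x85
[4] flags=0010 → (cmp)
[5] flags=0010 NE?T → r5=0x3c
[6] flags=0010 VC?T → r4=0x54
[7] flags=0010 NE?T → r0=0x02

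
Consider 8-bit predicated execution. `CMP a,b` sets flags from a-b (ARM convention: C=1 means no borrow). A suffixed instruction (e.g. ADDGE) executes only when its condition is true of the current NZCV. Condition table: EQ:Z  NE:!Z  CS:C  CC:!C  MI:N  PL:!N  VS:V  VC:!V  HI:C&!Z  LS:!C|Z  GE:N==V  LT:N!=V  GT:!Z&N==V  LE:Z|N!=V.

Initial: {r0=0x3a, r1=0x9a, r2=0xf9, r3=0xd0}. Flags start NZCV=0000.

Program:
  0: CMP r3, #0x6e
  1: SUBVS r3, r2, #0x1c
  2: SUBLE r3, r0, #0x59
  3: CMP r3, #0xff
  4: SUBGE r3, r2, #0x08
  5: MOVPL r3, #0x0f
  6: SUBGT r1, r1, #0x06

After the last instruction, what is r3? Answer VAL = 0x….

VAL = 0xe1

[0] flags=0011 → (cmp)
[1] flags=0011 VS?T → r3=0xdd
[2] flags=0011 LE?T → r3=0xe1
[3] flags=1000 → (cmp)
[4] flags=1000 GE?F → skip
[5] flags=1000 PL?F → skip
[6] flags=1000 GT?F → skip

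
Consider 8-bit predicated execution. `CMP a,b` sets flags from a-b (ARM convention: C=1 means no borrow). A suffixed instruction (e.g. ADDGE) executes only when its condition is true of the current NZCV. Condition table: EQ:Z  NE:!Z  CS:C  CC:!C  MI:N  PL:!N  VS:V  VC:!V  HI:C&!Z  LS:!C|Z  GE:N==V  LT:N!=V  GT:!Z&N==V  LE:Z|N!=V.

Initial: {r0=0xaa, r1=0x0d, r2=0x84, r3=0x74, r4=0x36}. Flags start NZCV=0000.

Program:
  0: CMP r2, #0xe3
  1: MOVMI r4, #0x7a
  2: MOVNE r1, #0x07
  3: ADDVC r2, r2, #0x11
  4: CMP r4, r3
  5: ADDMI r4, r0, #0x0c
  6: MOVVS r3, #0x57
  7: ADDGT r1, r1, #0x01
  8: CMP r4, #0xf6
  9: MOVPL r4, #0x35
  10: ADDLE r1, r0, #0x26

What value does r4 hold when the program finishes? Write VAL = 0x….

VAL = 0x7a

0: ✓ CMP  NZCV=1000
1: ✓ MOVMI  r4←0x7a
2: ✓ MOVNE  r1←0x07
3: ✓ ADDVC  r2←0x95
4: ✓ CMP  NZCV=0010
5: · ADDMI
6: · MOVVS
7: ✓ ADDGT  r1←0x08
8: ✓ CMP  NZCV=1001
9: · MOVPL
10: · ADDLE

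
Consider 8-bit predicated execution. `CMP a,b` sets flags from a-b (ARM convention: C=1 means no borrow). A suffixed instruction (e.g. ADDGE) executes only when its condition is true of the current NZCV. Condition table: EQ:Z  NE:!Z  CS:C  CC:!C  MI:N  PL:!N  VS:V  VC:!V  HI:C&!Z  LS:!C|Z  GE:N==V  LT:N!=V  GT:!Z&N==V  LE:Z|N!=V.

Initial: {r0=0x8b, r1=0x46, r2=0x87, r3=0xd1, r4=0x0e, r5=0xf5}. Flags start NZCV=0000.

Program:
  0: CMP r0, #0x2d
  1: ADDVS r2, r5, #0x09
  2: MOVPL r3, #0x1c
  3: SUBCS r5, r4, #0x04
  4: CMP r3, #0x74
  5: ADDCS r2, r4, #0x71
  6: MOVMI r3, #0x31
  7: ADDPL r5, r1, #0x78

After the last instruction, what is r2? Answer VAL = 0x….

VAL = 0xfe

[0] flags=0011 → (cmp)
[1] flags=0011 VS?T → r2=0xfe
[2] flags=0011 PL?T → r3=0x1c
[3] flags=0011 CS?T → r5=0x0a
[4] flags=1000 → (cmp)
[5] flags=1000 CS?F → skip
[6] flags=1000 MI?T → r3=0x31
[7] flags=1000 PL?F → skip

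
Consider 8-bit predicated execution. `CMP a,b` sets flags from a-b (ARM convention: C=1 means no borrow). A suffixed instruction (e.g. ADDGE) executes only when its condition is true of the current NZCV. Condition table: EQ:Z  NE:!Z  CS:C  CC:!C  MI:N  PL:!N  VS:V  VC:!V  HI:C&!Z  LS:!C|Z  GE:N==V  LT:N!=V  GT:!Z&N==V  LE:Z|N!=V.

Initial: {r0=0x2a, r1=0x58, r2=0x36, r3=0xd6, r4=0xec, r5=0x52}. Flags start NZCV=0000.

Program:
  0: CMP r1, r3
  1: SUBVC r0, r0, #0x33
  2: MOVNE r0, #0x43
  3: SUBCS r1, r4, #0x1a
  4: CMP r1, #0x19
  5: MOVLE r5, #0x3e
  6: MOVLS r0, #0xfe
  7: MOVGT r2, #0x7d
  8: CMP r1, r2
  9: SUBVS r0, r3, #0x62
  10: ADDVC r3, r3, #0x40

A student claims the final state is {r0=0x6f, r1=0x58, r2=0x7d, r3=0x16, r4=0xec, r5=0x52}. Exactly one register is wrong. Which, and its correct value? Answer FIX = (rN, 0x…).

0: ✓ CMP  NZCV=1001
1: · SUBVC
2: ✓ MOVNE  r0←0x43
3: · SUBCS
4: ✓ CMP  NZCV=0010
5: · MOVLE
6: · MOVLS
7: ✓ MOVGT  r2←0x7d
8: ✓ CMP  NZCV=1000
9: · SUBVS
10: ✓ ADDVC  r3←0x16

FIX = (r0, 0x43)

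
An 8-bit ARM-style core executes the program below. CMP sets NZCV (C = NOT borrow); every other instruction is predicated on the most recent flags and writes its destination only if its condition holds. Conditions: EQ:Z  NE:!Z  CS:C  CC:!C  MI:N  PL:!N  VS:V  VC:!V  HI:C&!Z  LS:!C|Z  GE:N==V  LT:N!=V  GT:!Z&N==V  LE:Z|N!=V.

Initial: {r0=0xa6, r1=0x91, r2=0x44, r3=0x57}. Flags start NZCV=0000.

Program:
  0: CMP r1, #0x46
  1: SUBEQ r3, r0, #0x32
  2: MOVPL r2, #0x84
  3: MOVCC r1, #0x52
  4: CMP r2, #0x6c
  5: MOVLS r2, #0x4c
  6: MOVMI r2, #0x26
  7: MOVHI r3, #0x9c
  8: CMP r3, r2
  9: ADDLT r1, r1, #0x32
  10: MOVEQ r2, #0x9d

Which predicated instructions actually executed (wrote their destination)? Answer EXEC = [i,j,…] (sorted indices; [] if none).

EXEC = [2,7]

0: ✓ CMP  NZCV=0011
1: · SUBEQ
2: ✓ MOVPL  r2←0x84
3: · MOVCC
4: ✓ CMP  NZCV=0011
5: · MOVLS
6: · MOVMI
7: ✓ MOVHI  r3←0x9c
8: ✓ CMP  NZCV=0010
9: · ADDLT
10: · MOVEQ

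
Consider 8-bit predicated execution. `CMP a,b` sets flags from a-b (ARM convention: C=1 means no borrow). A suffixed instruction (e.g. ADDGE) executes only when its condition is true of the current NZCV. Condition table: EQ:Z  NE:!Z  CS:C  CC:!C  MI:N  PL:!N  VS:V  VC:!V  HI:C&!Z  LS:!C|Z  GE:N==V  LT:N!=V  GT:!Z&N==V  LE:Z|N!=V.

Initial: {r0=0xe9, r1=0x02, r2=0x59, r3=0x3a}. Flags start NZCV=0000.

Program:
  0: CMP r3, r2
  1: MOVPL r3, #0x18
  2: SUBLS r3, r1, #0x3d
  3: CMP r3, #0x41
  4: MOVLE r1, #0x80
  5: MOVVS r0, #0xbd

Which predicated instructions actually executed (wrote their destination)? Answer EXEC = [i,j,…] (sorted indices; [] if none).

EXEC = [2,4]

[0] flags=1000 → (cmp)
[1] flags=1000 PL?F → skip
[2] flags=1000 LS?T → r3=0xc5
[3] flags=1010 → (cmp)
[4] flags=1010 LE?T → r1=0x80
[5] flags=1010 VS?F → skip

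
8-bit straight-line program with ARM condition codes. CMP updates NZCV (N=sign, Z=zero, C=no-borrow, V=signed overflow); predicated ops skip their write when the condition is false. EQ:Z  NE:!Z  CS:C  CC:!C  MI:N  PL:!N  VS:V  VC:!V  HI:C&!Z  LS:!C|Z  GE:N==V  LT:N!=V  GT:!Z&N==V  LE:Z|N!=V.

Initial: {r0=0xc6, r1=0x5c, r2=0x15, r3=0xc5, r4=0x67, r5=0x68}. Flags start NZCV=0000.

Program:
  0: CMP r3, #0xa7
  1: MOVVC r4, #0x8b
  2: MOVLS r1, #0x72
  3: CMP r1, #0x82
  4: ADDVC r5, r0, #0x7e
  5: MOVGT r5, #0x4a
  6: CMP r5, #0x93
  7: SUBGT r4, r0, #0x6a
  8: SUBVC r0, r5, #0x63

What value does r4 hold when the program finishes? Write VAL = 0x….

VAL = 0x5c

[0] flags=0010 → (cmp)
[1] flags=0010 VC?T → r4=0x8b
[2] flags=0010 LS?F → skip
[3] flags=1001 → (cmp)
[4] flags=1001 VC?F → skip
[5] flags=1001 GT?T → r5=0x4a
[6] flags=1001 → (cmp)
[7] flags=1001 GT?T → r4=0x5c
[8] flags=1001 VC?F → skip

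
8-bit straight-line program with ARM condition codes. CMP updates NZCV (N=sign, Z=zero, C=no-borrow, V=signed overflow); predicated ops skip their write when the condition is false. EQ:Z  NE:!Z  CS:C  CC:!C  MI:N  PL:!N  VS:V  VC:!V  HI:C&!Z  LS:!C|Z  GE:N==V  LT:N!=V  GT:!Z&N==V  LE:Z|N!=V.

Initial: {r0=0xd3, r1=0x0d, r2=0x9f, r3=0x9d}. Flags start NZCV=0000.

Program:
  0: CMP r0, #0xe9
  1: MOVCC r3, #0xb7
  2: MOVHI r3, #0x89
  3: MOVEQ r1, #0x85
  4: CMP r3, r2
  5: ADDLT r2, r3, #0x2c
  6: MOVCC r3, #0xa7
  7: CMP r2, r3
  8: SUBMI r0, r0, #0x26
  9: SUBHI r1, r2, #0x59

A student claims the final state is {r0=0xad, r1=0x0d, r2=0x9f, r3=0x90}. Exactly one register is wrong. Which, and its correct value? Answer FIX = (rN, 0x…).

FIX = (r3, 0xb7)

0: ✓ CMP  NZCV=1000
1: ✓ MOVCC  r3←0xb7
2: · MOVHI
3: · MOVEQ
4: ✓ CMP  NZCV=0010
5: · ADDLT
6: · MOVCC
7: ✓ CMP  NZCV=1000
8: ✓ SUBMI  r0←0xad
9: · SUBHI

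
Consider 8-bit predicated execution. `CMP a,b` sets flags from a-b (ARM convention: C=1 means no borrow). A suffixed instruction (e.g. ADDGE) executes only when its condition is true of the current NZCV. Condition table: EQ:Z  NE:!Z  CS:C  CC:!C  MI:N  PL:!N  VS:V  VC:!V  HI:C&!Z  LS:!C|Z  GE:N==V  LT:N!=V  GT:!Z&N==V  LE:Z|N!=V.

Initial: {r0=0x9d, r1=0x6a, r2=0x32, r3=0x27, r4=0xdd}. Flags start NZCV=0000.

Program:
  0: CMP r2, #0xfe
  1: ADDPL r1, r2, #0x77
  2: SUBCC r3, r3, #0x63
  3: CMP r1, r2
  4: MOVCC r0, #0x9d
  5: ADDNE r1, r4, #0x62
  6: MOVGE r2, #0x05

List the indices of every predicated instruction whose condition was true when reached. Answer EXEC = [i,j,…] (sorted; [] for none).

EXEC = [1,2,5]

[0] flags=0000 → (cmp)
[1] flags=0000 PL?T → r1=0xa9
[2] flags=0000 CC?T → r3=0xc4
[3] flags=0011 → (cmp)
[4] flags=0011 CC?F → skip
[5] flags=0011 NE?T → r1=0x3f
[6] flags=0011 GE?F → skip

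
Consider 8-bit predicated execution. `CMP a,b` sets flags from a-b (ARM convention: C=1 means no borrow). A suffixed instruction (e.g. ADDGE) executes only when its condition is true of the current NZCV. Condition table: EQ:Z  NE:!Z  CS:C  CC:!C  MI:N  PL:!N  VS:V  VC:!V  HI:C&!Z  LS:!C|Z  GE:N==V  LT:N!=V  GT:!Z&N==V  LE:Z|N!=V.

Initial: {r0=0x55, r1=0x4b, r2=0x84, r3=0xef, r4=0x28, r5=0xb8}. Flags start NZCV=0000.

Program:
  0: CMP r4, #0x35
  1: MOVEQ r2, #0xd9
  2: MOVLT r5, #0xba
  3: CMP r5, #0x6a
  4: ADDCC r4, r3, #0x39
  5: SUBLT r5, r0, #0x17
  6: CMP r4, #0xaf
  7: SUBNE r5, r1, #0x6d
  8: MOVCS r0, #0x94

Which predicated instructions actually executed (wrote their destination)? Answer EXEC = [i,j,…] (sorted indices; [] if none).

EXEC = [2,5,7]

[0] flags=1000 → (cmp)
[1] flags=1000 EQ?F → skip
[2] flags=1000 LT?T → r5=0xba
[3] flags=0011 → (cmp)
[4] flags=0011 CC?F → skip
[5] flags=0011 LT?T → r5=0x3e
[6] flags=0000 → (cmp)
[7] flags=0000 NE?T → r5=0xde
[8] flags=0000 CS?F → skip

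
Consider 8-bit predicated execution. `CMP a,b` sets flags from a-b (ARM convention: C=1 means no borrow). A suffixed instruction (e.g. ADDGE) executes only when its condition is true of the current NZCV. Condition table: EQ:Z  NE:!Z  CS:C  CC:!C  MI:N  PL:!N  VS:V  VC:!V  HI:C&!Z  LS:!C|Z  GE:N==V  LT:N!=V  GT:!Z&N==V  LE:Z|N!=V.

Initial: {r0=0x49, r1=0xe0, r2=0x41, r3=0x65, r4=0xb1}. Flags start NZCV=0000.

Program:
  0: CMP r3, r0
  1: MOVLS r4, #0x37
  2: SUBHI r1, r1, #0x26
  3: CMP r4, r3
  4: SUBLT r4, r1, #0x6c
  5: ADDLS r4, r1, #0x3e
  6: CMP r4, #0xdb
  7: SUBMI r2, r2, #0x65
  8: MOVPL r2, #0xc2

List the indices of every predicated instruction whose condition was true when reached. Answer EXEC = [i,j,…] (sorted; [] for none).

[0] flags=0010 → (cmp)
[1] flags=0010 LS?F → skip
[2] flags=0010 HI?T → r1=0xba
[3] flags=0011 → (cmp)
[4] flags=0011 LT?T → r4=0x4e
[5] flags=0011 LS?F → skip
[6] flags=0000 → (cmp)
[7] flags=0000 MI?F → skip
[8] flags=0000 PL?T → r2=0xc2

EXEC = [2,4,8]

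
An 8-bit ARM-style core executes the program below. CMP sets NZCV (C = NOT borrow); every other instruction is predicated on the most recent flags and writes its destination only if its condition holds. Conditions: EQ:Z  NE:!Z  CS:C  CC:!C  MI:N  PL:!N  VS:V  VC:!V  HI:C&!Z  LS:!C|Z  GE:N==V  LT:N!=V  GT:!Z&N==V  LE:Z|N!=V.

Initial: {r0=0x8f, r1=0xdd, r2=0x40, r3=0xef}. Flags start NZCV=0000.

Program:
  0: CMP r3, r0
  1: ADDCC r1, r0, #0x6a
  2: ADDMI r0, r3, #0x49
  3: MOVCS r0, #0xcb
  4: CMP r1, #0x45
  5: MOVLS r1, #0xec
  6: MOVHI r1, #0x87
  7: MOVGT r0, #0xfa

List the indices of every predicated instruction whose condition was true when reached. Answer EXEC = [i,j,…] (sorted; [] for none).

EXEC = [3,6]

0: ✓ CMP  NZCV=0010
1: · ADDCC
2: · ADDMI
3: ✓ MOVCS  r0←0xcb
4: ✓ CMP  NZCV=1010
5: · MOVLS
6: ✓ MOVHI  r1←0x87
7: · MOVGT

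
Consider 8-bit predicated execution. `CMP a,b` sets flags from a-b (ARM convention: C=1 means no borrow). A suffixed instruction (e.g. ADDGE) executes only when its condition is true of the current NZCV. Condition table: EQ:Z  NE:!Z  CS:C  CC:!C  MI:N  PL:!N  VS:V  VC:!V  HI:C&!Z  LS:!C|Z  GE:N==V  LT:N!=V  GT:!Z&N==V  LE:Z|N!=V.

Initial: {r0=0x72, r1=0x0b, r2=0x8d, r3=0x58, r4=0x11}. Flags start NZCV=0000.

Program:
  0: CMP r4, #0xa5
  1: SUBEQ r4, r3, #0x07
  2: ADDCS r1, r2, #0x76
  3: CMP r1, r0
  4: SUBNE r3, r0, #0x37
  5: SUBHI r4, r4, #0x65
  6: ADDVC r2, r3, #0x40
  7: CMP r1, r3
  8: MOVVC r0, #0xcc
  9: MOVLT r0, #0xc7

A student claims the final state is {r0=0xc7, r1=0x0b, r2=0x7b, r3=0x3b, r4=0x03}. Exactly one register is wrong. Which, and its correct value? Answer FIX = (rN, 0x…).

FIX = (r4, 0x11)

0: ✓ CMP  NZCV=0000
1: · SUBEQ
2: · ADDCS
3: ✓ CMP  NZCV=1000
4: ✓ SUBNE  r3←0x3b
5: · SUBHI
6: ✓ ADDVC  r2←0x7b
7: ✓ CMP  NZCV=1000
8: ✓ MOVVC  r0←0xcc
9: ✓ MOVLT  r0←0xc7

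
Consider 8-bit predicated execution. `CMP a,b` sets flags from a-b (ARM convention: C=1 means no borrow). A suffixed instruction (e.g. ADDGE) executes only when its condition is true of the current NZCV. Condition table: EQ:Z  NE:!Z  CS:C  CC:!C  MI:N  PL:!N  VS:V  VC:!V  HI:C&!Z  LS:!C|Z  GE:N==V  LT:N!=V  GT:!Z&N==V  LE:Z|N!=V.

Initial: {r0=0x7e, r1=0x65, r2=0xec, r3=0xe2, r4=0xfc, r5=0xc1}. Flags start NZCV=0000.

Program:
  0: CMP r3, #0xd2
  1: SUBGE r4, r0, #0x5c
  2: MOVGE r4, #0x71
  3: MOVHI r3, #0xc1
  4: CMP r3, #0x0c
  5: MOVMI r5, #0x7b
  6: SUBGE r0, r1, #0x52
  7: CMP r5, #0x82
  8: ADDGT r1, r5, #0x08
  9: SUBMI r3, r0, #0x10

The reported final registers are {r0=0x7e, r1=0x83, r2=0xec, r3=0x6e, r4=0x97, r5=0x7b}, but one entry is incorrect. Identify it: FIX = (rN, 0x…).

FIX = (r4, 0x71)

0: ✓ CMP  NZCV=0010
1: ✓ SUBGE  r4←0x22
2: ✓ MOVGE  r4←0x71
3: ✓ MOVHI  r3←0xc1
4: ✓ CMP  NZCV=1010
5: ✓ MOVMI  r5←0x7b
6: · SUBGE
7: ✓ CMP  NZCV=1001
8: ✓ ADDGT  r1←0x83
9: ✓ SUBMI  r3←0x6e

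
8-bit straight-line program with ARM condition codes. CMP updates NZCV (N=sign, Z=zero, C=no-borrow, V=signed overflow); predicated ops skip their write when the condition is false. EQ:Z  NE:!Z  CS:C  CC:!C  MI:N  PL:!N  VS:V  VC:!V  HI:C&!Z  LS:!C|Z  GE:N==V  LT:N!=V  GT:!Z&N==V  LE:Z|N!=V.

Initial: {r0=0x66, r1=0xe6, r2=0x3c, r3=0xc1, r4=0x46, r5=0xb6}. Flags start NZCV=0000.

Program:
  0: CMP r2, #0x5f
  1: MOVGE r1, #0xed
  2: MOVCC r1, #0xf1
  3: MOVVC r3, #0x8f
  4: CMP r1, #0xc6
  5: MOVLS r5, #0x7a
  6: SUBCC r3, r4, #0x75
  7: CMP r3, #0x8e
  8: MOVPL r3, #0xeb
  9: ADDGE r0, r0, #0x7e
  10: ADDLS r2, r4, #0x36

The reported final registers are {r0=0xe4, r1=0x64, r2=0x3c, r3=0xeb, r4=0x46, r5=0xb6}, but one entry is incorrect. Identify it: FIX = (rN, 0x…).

FIX = (r1, 0xf1)

[0] flags=1000 → (cmp)
[1] flags=1000 GE?F → skip
[2] flags=1000 CC?T → r1=0xf1
[3] flags=1000 VC?T → r3=0x8f
[4] flags=0010 → (cmp)
[5] flags=0010 LS?F → skip
[6] flags=0010 CC?F → skip
[7] flags=0010 → (cmp)
[8] flags=0010 PL?T → r3=0xeb
[9] flags=0010 GE?T → r0=0xe4
[10] flags=0010 LS?F → skip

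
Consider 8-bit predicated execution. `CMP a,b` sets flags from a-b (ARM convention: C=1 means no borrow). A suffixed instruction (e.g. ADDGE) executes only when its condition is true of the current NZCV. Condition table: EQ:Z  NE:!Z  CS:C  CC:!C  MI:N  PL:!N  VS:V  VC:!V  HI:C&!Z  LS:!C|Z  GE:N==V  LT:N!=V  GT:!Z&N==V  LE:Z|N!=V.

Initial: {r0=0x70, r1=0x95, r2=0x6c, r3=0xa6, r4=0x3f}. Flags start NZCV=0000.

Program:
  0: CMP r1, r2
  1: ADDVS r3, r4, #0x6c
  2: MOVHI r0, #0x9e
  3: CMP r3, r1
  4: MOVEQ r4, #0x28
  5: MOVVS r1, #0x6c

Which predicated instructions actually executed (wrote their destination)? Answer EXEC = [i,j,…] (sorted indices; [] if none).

EXEC = [1,2]

0: ✓ CMP  NZCV=0011
1: ✓ ADDVS  r3←0xab
2: ✓ MOVHI  r0←0x9e
3: ✓ CMP  NZCV=0010
4: · MOVEQ
5: · MOVVS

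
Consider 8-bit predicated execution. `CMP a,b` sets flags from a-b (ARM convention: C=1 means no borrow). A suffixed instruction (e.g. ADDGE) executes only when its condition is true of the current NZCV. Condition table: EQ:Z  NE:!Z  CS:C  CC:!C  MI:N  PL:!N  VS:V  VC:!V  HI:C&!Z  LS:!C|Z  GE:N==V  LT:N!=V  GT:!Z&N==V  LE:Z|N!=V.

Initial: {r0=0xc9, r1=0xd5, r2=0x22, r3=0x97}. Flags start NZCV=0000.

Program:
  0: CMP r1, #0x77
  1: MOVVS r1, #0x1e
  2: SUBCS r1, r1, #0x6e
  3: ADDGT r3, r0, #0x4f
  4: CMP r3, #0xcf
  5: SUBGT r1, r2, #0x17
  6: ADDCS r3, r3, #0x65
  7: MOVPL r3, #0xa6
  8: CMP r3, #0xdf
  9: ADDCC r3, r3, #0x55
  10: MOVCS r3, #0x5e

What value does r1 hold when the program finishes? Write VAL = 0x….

[0] flags=0011 → (cmp)
[1] flags=0011 VS?T → r1=0x1e
[2] flags=0011 CS?T → r1=0xb0
[3] flags=0011 GT?F → skip
[4] flags=1000 → (cmp)
[5] flags=1000 GT?F → skip
[6] flags=1000 CS?F → skip
[7] flags=1000 PL?F → skip
[8] flags=1000 → (cmp)
[9] flags=1000 CC?T → r3=0xec
[10] flags=1000 CS?F → skip

VAL = 0xb0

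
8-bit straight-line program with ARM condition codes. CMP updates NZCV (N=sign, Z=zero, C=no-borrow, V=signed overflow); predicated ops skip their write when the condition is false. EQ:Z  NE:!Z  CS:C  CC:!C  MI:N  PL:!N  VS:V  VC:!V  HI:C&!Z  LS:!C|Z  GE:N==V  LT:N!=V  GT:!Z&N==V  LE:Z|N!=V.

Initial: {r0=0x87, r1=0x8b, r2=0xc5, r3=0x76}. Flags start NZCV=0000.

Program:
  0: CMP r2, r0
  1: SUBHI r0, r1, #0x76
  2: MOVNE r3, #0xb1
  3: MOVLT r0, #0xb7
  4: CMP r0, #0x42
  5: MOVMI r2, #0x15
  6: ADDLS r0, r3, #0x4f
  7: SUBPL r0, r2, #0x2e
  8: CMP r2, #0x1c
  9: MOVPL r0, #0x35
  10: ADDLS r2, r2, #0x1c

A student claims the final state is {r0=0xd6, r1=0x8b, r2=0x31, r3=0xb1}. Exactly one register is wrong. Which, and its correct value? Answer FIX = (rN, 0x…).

0: ✓ CMP  NZCV=0010
1: ✓ SUBHI  r0←0x15
2: ✓ MOVNE  r3←0xb1
3: · MOVLT
4: ✓ CMP  NZCV=1000
5: ✓ MOVMI  r2←0x15
6: ✓ ADDLS  r0←0x00
7: · SUBPL
8: ✓ CMP  NZCV=1000
9: · MOVPL
10: ✓ ADDLS  r2←0x31

FIX = (r0, 0x00)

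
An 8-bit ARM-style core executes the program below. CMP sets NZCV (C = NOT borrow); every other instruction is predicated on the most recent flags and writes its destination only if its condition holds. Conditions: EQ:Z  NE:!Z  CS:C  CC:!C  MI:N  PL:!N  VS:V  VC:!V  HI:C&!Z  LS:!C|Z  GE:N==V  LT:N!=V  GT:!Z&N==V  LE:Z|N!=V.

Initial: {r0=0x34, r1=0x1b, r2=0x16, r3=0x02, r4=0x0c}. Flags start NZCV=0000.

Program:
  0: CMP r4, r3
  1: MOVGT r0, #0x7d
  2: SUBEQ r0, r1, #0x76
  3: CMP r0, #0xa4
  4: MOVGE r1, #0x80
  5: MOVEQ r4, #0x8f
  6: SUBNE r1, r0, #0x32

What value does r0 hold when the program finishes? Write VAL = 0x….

0: ✓ CMP  NZCV=0010
1: ✓ MOVGT  r0←0x7d
2: · SUBEQ
3: ✓ CMP  NZCV=1001
4: ✓ MOVGE  r1←0x80
5: · MOVEQ
6: ✓ SUBNE  r1←0x4b

VAL = 0x7d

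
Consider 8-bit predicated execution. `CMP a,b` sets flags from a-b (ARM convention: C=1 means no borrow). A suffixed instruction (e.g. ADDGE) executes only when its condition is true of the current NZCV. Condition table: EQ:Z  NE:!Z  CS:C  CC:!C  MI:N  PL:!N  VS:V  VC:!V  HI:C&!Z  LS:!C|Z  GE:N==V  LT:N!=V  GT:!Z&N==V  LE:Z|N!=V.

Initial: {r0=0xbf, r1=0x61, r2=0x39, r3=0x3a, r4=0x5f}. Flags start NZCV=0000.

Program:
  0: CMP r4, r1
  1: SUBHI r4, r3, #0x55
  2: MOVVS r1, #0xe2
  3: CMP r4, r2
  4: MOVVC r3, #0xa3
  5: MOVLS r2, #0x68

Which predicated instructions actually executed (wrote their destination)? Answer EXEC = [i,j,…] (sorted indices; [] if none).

EXEC = [4]

[0] flags=1000 → (cmp)
[1] flags=1000 HI?F → skip
[2] flags=1000 VS?F → skip
[3] flags=0010 → (cmp)
[4] flags=0010 VC?T → r3=0xa3
[5] flags=0010 LS?F → skip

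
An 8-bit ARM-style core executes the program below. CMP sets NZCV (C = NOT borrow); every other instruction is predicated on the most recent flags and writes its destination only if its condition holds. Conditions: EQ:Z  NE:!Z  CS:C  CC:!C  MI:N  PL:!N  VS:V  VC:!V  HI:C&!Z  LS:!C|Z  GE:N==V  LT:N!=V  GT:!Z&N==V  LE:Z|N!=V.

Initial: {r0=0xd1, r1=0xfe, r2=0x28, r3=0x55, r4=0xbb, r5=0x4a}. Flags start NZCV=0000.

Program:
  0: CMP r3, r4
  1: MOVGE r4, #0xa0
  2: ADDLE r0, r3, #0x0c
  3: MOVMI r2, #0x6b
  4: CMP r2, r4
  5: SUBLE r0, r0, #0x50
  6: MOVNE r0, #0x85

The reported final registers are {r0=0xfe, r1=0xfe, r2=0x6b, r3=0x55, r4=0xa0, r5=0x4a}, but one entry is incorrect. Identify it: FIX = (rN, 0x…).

FIX = (r0, 0x85)

0: ✓ CMP  NZCV=1001
1: ✓ MOVGE  r4←0xa0
2: · ADDLE
3: ✓ MOVMI  r2←0x6b
4: ✓ CMP  NZCV=1001
5: · SUBLE
6: ✓ MOVNE  r0←0x85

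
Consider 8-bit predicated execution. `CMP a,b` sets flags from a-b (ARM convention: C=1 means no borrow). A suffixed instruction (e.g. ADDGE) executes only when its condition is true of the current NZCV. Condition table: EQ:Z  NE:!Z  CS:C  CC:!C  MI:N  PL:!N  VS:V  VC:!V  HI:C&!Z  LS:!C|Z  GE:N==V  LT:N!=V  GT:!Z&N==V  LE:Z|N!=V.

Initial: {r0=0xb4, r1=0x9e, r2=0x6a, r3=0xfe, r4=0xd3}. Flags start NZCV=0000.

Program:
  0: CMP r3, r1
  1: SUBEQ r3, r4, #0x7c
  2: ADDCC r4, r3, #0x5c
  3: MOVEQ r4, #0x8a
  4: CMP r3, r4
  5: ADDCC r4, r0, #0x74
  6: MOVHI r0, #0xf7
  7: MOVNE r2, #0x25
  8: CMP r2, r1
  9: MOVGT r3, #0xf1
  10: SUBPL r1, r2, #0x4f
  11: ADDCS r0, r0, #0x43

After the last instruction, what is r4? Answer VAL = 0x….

0: ✓ CMP  NZCV=0010
1: · SUBEQ
2: · ADDCC
3: · MOVEQ
4: ✓ CMP  NZCV=0010
5: · ADDCC
6: ✓ MOVHI  r0←0xf7
7: ✓ MOVNE  r2←0x25
8: ✓ CMP  NZCV=1001
9: ✓ MOVGT  r3←0xf1
10: · SUBPL
11: · ADDCS

VAL = 0xd3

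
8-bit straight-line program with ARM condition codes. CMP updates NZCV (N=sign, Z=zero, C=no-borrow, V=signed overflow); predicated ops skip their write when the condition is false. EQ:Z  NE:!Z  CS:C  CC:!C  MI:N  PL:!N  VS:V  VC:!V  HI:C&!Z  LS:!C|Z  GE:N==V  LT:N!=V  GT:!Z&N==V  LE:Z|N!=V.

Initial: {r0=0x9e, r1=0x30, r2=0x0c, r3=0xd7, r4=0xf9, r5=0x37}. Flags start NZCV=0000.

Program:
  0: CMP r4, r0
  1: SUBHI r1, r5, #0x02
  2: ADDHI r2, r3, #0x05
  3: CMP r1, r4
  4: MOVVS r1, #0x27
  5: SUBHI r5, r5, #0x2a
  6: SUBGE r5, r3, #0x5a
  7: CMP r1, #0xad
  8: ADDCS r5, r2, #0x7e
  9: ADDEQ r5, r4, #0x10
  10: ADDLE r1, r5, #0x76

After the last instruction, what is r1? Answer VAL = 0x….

VAL = 0x35

0: ✓ CMP  NZCV=0010
1: ✓ SUBHI  r1←0x35
2: ✓ ADDHI  r2←0xdc
3: ✓ CMP  NZCV=0000
4: · MOVVS
5: · SUBHI
6: ✓ SUBGE  r5←0x7d
7: ✓ CMP  NZCV=1001
8: · ADDCS
9: · ADDEQ
10: · ADDLE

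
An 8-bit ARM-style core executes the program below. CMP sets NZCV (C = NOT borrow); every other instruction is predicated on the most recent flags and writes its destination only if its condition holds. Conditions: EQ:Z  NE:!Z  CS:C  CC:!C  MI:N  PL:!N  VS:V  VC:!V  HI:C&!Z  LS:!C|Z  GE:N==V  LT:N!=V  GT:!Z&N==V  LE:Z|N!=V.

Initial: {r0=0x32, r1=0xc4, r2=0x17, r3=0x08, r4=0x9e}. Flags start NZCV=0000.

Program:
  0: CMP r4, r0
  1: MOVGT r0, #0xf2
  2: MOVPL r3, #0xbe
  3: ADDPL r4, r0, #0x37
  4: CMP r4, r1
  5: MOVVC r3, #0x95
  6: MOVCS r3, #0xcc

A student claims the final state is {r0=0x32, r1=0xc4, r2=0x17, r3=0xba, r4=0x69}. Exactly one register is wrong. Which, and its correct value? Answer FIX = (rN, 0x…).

[0] flags=0011 → (cmp)
[1] flags=0011 GT?F → skip
[2] flags=0011 PL?T → r3=0xbe
[3] flags=0011 PL?T → r4=0x69
[4] flags=1001 → (cmp)
[5] flags=1001 VC?F → skip
[6] flags=1001 CS?F → skip

FIX = (r3, 0xbe)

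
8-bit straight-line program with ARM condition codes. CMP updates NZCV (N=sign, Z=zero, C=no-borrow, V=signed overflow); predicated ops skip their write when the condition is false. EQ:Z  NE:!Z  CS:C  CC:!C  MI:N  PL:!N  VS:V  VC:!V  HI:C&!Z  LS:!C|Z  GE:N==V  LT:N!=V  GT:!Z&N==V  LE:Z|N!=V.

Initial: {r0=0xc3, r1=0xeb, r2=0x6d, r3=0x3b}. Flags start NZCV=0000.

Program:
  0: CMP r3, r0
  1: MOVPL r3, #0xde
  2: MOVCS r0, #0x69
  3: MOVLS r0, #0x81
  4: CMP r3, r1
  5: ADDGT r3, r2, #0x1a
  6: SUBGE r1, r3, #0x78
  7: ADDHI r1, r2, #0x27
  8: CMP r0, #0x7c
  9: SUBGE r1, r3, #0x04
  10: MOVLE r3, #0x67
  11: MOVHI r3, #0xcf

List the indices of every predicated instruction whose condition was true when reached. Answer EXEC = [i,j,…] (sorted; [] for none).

0: ✓ CMP  NZCV=0000
1: ✓ MOVPL  r3←0xde
2: · MOVCS
3: ✓ MOVLS  r0←0x81
4: ✓ CMP  NZCV=1000
5: · ADDGT
6: · SUBGE
7: · ADDHI
8: ✓ CMP  NZCV=0011
9: · SUBGE
10: ✓ MOVLE  r3←0x67
11: ✓ MOVHI  r3←0xcf

EXEC = [1,3,10,11]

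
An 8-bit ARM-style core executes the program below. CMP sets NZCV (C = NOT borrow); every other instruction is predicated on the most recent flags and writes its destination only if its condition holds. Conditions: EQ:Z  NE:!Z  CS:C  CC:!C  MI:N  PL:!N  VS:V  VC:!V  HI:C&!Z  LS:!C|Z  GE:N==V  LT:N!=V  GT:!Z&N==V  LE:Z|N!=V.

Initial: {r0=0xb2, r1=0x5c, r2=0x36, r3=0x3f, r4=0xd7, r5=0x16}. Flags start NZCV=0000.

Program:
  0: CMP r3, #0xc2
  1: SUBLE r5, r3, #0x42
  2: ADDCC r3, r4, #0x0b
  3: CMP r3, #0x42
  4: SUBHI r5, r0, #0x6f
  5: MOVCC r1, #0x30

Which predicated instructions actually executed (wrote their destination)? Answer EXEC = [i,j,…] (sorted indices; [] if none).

EXEC = [2,4]

[0] flags=0000 → (cmp)
[1] flags=0000 LE?F → skip
[2] flags=0000 CC?T → r3=0xe2
[3] flags=1010 → (cmp)
[4] flags=1010 HI?T → r5=0x43
[5] flags=1010 CC?F → skip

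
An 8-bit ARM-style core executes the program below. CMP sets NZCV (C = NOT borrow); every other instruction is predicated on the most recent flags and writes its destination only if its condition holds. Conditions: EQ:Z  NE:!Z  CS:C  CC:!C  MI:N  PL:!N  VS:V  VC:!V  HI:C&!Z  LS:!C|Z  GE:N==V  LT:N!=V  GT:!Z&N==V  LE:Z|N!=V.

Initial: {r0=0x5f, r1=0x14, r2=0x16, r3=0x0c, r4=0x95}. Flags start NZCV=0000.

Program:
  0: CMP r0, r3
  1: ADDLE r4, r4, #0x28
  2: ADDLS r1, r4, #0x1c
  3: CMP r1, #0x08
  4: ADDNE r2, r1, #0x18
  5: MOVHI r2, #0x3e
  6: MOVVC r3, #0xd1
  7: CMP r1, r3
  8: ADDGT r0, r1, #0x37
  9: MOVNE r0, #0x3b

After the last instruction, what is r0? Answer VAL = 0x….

VAL = 0x3b

0: ✓ CMP  NZCV=0010
1: · ADDLE
2: · ADDLS
3: ✓ CMP  NZCV=0010
4: ✓ ADDNE  r2←0x2c
5: ✓ MOVHI  r2←0x3e
6: ✓ MOVVC  r3←0xd1
7: ✓ CMP  NZCV=0000
8: ✓ ADDGT  r0←0x4b
9: ✓ MOVNE  r0←0x3b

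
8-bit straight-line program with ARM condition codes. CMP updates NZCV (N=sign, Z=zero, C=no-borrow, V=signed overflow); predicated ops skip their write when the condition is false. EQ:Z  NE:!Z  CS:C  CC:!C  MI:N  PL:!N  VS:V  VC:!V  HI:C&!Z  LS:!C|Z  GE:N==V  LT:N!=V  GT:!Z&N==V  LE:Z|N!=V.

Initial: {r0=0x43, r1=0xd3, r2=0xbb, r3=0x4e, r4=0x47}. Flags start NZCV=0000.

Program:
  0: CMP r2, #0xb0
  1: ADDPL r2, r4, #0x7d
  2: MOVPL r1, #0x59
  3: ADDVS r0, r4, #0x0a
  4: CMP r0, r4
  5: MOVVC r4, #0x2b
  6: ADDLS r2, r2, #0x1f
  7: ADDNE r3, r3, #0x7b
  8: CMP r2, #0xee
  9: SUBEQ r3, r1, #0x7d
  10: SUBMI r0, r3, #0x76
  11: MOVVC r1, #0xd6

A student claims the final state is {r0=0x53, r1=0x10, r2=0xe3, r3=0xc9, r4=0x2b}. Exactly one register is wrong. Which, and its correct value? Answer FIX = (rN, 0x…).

0: ✓ CMP  NZCV=0010
1: ✓ ADDPL  r2←0xc4
2: ✓ MOVPL  r1←0x59
3: · ADDVS
4: ✓ CMP  NZCV=1000
5: ✓ MOVVC  r4←0x2b
6: ✓ ADDLS  r2←0xe3
7: ✓ ADDNE  r3←0xc9
8: ✓ CMP  NZCV=1000
9: · SUBEQ
10: ✓ SUBMI  r0←0x53
11: ✓ MOVVC  r1←0xd6

FIX = (r1, 0xd6)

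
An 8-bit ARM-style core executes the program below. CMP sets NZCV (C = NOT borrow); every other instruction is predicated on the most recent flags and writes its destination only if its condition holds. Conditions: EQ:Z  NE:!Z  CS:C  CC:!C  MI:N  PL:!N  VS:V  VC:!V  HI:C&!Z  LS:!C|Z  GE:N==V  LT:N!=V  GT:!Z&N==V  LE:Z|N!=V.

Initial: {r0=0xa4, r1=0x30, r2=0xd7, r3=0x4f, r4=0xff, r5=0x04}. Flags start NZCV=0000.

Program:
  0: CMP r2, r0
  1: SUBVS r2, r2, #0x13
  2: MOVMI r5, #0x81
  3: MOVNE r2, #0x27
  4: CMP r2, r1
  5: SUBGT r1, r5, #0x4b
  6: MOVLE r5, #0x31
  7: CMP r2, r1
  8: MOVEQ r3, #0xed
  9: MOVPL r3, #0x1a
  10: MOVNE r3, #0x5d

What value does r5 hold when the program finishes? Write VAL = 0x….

VAL = 0x31

0: ✓ CMP  NZCV=0010
1: · SUBVS
2: · MOVMI
3: ✓ MOVNE  r2←0x27
4: ✓ CMP  NZCV=1000
5: · SUBGT
6: ✓ MOVLE  r5←0x31
7: ✓ CMP  NZCV=1000
8: · MOVEQ
9: · MOVPL
10: ✓ MOVNE  r3←0x5d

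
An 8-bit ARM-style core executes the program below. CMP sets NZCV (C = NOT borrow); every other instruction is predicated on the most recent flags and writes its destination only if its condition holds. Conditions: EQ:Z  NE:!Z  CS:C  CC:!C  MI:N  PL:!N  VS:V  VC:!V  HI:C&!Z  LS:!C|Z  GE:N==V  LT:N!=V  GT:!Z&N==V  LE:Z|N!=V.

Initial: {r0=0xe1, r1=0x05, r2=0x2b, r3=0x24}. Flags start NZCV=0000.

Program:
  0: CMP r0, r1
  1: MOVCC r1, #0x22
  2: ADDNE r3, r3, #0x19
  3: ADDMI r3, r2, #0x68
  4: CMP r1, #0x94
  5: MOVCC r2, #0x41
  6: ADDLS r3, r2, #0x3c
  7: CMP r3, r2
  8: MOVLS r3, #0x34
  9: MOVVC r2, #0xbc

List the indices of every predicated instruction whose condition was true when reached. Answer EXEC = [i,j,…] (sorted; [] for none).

0: ✓ CMP  NZCV=1010
1: · MOVCC
2: ✓ ADDNE  r3←0x3d
3: ✓ ADDMI  r3←0x93
4: ✓ CMP  NZCV=0000
5: ✓ MOVCC  r2←0x41
6: ✓ ADDLS  r3←0x7d
7: ✓ CMP  NZCV=0010
8: · MOVLS
9: ✓ MOVVC  r2←0xbc

EXEC = [2,3,5,6,9]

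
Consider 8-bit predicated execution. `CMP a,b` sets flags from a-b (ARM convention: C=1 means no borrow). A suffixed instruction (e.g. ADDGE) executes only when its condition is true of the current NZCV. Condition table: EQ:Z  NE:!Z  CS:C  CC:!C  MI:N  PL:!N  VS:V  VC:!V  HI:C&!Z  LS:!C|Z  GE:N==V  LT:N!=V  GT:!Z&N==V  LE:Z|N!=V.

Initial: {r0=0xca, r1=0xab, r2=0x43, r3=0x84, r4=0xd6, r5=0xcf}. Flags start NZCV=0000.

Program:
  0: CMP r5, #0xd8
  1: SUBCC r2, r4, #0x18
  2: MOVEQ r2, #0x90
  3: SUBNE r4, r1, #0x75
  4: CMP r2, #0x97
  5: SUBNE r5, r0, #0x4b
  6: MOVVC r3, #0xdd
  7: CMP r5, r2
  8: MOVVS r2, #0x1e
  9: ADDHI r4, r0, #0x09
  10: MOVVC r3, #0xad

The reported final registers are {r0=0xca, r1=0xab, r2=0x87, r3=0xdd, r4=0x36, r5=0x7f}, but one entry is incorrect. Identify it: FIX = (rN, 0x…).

FIX = (r2, 0x1e)

0: ✓ CMP  NZCV=1000
1: ✓ SUBCC  r2←0xbe
2: · MOVEQ
3: ✓ SUBNE  r4←0x36
4: ✓ CMP  NZCV=0010
5: ✓ SUBNE  r5←0x7f
6: ✓ MOVVC  r3←0xdd
7: ✓ CMP  NZCV=1001
8: ✓ MOVVS  r2←0x1e
9: · ADDHI
10: · MOVVC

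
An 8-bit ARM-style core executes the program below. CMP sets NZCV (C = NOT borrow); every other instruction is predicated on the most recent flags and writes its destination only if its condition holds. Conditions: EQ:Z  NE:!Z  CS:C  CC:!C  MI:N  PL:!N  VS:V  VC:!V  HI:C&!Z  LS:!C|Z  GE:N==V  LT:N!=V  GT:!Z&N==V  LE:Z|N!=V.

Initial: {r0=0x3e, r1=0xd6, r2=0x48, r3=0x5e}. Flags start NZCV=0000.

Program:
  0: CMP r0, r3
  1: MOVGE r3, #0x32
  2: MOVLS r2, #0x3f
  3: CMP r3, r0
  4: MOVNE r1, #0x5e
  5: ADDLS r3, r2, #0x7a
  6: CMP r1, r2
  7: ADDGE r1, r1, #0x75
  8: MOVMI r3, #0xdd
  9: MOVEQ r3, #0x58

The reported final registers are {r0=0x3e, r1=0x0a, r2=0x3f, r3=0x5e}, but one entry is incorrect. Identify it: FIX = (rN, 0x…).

[0] flags=1000 → (cmp)
[1] flags=1000 GE?F → skip
[2] flags=1000 LS?T → r2=0x3f
[3] flags=0010 → (cmp)
[4] flags=0010 NE?T → r1=0x5e
[5] flags=0010 LS?F → skip
[6] flags=0010 → (cmp)
[7] flags=0010 GE?T → r1=0xd3
[8] flags=0010 MI?F → skip
[9] flags=0010 EQ?F → skip

FIX = (r1, 0xd3)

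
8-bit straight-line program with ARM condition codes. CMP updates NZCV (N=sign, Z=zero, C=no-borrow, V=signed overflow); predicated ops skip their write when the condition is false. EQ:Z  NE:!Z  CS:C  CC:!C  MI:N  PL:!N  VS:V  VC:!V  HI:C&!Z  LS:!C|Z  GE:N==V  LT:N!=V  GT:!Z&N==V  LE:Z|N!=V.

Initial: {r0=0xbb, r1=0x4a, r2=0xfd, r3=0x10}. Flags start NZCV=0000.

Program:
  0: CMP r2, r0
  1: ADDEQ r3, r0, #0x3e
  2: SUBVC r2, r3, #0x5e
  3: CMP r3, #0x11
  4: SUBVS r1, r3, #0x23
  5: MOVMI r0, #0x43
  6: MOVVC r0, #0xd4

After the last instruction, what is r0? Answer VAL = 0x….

[0] flags=0010 → (cmp)
[1] flags=0010 EQ?F → skip
[2] flags=0010 VC?T → r2=0xb2
[3] flags=1000 → (cmp)
[4] flags=1000 VS?F → skip
[5] flags=1000 MI?T → r0=0x43
[6] flags=1000 VC?T → r0=0xd4

VAL = 0xd4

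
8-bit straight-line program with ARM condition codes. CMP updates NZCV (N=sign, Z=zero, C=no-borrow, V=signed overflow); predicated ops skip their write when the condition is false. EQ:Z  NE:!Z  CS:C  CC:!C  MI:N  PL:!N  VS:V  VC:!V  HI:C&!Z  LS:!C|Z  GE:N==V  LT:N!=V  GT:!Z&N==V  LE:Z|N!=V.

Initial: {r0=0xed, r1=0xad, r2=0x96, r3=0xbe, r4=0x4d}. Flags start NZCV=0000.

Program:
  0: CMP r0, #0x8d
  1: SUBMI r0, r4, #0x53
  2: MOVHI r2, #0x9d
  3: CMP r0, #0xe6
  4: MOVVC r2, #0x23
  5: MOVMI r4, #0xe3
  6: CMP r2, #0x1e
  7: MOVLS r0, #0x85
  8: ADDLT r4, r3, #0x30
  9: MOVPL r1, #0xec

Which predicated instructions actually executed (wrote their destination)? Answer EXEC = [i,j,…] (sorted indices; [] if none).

EXEC = [2,4,9]

0: ✓ CMP  NZCV=0010
1: · SUBMI
2: ✓ MOVHI  r2←0x9d
3: ✓ CMP  NZCV=0010
4: ✓ MOVVC  r2←0x23
5: · MOVMI
6: ✓ CMP  NZCV=0010
7: · MOVLS
8: · ADDLT
9: ✓ MOVPL  r1←0xec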